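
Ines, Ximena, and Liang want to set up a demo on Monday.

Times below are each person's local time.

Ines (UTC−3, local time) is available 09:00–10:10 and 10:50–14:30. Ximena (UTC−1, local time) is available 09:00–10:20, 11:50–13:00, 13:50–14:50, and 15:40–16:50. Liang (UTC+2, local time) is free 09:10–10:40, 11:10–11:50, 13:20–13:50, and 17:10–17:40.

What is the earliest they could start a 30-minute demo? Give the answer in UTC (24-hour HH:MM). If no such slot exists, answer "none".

Ines → UTC: 12:00–13:10, 13:50–17:30.
Ximena → UTC: 10:00–11:20, 12:50–14:00, 14:50–15:50, 16:40–17:50.
Liang → UTC: 07:10–08:40, 09:10–09:50, 11:20–11:50, 15:10–15:40.
Ines ∩ Ximena: 12:50–13:10, 13:50–14:00, 14:50–15:50, 16:40–17:30.
Ines ∩ Ximena ∩ Liang: 15:10–15:40.
Windows ≥ 30 min: 15:10–15:40.
Earliest such window starts at 15:10.

15:10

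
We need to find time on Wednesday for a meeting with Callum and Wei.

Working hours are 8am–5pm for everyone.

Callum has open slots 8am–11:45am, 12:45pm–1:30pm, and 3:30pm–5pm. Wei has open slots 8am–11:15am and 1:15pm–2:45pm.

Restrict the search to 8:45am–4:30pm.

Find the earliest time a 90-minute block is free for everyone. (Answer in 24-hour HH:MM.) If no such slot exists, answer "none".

Callum ∩ Wei: 08:00–11:15, 13:15–13:30.
Restricted to 08:45–16:30: 08:45–11:15, 13:15–13:30.
Windows ≥ 90 min: 08:45–11:15.
Earliest such window starts at 08:45.

08:45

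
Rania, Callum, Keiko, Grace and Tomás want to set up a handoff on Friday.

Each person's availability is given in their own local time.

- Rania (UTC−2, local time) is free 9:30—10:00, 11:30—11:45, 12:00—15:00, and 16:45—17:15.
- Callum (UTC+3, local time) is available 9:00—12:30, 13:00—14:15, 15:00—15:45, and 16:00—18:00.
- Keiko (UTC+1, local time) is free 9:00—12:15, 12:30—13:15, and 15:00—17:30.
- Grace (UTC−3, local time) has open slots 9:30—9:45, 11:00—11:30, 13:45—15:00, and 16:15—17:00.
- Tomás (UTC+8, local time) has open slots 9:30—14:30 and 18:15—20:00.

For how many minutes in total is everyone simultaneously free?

Rania → UTC: 11:30–12:00, 13:30–13:45, 14:00–17:00, 18:45–19:15.
Callum → UTC: 06:00–09:30, 10:00–11:15, 12:00–12:45, 13:00–15:00.
Keiko → UTC: 08:00–11:15, 11:30–12:15, 14:00–16:30.
Grace → UTC: 12:30–12:45, 14:00–14:30, 16:45–18:00, 19:15–20:00.
Tomás → UTC: 01:30–06:30, 10:15–12:00.
Rania ∩ Callum: 13:30–13:45, 14:00–15:00.
Rania ∩ Callum ∩ Keiko: 14:00–15:00.
Rania ∩ Callum ∩ Keiko ∩ Grace: 14:00–14:30.
Rania ∩ Callum ∩ Keiko ∩ Grace ∩ Tomás: (none).
Total common minutes: 0.

0 minutes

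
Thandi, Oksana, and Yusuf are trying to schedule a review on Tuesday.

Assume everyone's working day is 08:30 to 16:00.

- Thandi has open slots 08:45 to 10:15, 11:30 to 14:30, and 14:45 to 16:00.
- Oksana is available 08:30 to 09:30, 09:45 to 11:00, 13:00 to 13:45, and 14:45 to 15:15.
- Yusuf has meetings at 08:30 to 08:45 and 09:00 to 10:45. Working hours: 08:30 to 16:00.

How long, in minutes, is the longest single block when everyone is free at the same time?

Yusuf free within 08:30–16:00: 08:45–09:00, 10:45–16:00.
Thandi ∩ Oksana: 08:45–09:30, 09:45–10:15, 13:00–13:45, 14:45–15:15.
Thandi ∩ Oksana ∩ Yusuf: 08:45–09:00, 13:00–13:45, 14:45–15:15.
Common window lengths: 15, 45, 30 min; longest is 45.

45 minutes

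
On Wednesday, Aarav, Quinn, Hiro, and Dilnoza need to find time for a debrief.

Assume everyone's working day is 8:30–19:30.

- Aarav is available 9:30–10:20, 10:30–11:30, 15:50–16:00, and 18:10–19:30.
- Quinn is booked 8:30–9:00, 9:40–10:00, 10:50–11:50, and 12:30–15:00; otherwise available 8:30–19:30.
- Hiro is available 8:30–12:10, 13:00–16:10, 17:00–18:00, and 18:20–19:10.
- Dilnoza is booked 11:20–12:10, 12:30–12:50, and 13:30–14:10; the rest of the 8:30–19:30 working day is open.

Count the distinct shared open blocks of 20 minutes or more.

3

Quinn free within 08:30–19:30: 09:00–09:40, 10:00–10:50, 11:50–12:30, 15:00–19:30.
Dilnoza free within 08:30–19:30: 08:30–11:20, 12:10–12:30, 12:50–13:30, 14:10–19:30.
Aarav ∩ Quinn: 09:30–09:40, 10:00–10:20, 10:30–10:50, 15:50–16:00, 18:10–19:30.
Aarav ∩ Quinn ∩ Hiro: 09:30–09:40, 10:00–10:20, 10:30–10:50, 15:50–16:00, 18:20–19:10.
Aarav ∩ Quinn ∩ Hiro ∩ Dilnoza: 09:30–09:40, 10:00–10:20, 10:30–10:50, 15:50–16:00, 18:20–19:10.
Windows ≥ 20 min: 10:00–10:20, 10:30–10:50, 18:20–19:10.
That's 3 windows.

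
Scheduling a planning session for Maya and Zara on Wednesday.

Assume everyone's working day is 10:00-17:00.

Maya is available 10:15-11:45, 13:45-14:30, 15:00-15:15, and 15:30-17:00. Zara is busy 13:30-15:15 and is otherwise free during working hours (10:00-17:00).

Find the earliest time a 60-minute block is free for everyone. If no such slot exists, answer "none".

Zara free within 10:00–17:00: 10:00–13:30, 15:15–17:00.
Maya ∩ Zara: 10:15–11:45, 15:30–17:00.
Windows ≥ 60 min: 10:15–11:45, 15:30–17:00.
Earliest such window starts at 10:15.

10:15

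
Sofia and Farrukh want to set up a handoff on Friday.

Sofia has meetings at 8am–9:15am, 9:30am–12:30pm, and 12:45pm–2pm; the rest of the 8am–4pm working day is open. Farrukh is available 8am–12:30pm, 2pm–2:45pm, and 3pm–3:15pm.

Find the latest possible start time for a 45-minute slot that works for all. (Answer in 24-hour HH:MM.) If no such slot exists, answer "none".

14:00

Sofia free within 08:00–16:00: 09:15–09:30, 12:30–12:45, 14:00–16:00.
Sofia ∩ Farrukh: 09:15–09:30, 14:00–14:45, 15:00–15:15.
Windows ≥ 45 min: 14:00–14:45.
Latest start in the last window 14:00–14:45 is 14:45 − 45 min = 14:00.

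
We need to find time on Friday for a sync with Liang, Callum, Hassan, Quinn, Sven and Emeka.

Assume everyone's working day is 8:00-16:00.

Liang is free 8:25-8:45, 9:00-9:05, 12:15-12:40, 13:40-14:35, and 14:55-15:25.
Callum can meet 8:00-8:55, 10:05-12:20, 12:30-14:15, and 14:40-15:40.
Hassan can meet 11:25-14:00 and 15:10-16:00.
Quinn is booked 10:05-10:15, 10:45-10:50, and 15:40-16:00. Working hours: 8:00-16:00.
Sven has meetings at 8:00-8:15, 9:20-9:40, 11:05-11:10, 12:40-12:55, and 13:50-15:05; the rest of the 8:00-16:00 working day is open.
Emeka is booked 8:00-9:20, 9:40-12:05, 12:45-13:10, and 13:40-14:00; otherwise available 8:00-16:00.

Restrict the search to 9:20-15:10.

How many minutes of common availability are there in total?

15 minutes

Quinn free within 08:00–16:00: 08:00–10:05, 10:15–10:45, 10:50–15:40.
Sven free within 08:00–16:00: 08:15–09:20, 09:40–11:05, 11:10–12:40, 12:55–13:50, 15:05–16:00.
Emeka free within 08:00–16:00: 09:20–09:40, 12:05–12:45, 13:10–13:40, 14:00–16:00.
Liang ∩ Callum: 08:25–08:45, 12:15–12:20, 12:30–12:40, 13:40–14:15, 14:55–15:25.
Liang ∩ Callum ∩ Hassan: 12:15–12:20, 12:30–12:40, 13:40–14:00, 15:10–15:25.
Liang ∩ Callum ∩ Hassan ∩ Quinn: 12:15–12:20, 12:30–12:40, 13:40–14:00, 15:10–15:25.
Liang ∩ Callum ∩ Hassan ∩ Quinn ∩ Sven: 12:15–12:20, 12:30–12:40, 13:40–13:50, 15:10–15:25.
Liang ∩ Callum ∩ Hassan ∩ Quinn ∩ Sven ∩ Emeka: 12:15–12:20, 12:30–12:40, 15:10–15:25.
Restricted to 09:20–15:10: 12:15–12:20, 12:30–12:40.
Total common minutes: 5 + 10 = 15.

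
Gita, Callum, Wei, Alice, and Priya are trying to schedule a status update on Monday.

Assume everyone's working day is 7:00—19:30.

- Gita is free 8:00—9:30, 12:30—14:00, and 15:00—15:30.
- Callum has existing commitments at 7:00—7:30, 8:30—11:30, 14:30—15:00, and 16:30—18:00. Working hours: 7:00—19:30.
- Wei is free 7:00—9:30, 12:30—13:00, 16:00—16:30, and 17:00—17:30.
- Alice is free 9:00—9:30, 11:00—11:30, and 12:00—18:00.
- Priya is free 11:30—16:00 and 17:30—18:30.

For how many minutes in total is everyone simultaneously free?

30 minutes

Callum free within 07:00–19:30: 07:30–08:30, 11:30–14:30, 15:00–16:30, 18:00–19:30.
Gita ∩ Callum: 08:00–08:30, 12:30–14:00, 15:00–15:30.
Gita ∩ Callum ∩ Wei: 08:00–08:30, 12:30–13:00.
Gita ∩ Callum ∩ Wei ∩ Alice: 12:30–13:00.
Gita ∩ Callum ∩ Wei ∩ Alice ∩ Priya: 12:30–13:00.
Total common minutes: 30.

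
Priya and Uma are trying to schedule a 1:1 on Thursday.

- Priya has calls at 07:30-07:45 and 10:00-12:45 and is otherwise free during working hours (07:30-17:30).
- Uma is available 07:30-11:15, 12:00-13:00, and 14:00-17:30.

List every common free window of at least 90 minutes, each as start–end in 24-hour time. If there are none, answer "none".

Priya free within 07:30–17:30: 07:45–10:00, 12:45–17:30.
Priya ∩ Uma: 07:45–10:00, 12:45–13:00, 14:00–17:30.
Windows ≥ 90 min: 07:45–10:00, 14:00–17:30.

07:45–10:00, 14:00–17:30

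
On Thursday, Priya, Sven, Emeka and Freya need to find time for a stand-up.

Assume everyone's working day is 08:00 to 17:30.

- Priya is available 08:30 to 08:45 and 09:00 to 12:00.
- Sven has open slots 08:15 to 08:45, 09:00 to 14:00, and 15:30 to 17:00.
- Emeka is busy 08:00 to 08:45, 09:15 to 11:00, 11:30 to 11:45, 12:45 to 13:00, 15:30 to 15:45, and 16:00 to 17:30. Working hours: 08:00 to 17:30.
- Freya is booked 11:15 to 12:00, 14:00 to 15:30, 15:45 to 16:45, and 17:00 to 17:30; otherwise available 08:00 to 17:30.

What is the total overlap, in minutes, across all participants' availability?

Emeka free within 08:00–17:30: 08:45–09:15, 11:00–11:30, 11:45–12:45, 13:00–15:30, 15:45–16:00.
Freya free within 08:00–17:30: 08:00–11:15, 12:00–14:00, 15:30–15:45, 16:45–17:00.
Priya ∩ Sven: 08:30–08:45, 09:00–12:00.
Priya ∩ Sven ∩ Emeka: 09:00–09:15, 11:00–11:30, 11:45–12:00.
Priya ∩ Sven ∩ Emeka ∩ Freya: 09:00–09:15, 11:00–11:15.
Total common minutes: 15 + 15 = 30.

30 minutes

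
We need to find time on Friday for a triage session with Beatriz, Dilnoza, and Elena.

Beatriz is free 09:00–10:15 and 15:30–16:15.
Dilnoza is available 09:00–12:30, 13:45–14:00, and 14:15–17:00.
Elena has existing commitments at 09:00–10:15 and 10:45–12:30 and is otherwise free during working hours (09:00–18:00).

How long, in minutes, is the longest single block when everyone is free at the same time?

Elena free within 09:00–18:00: 10:15–10:45, 12:30–18:00.
Beatriz ∩ Dilnoza: 09:00–10:15, 15:30–16:15.
Beatriz ∩ Dilnoza ∩ Elena: 15:30–16:15.
Single common window of 45 minutes.

45 minutes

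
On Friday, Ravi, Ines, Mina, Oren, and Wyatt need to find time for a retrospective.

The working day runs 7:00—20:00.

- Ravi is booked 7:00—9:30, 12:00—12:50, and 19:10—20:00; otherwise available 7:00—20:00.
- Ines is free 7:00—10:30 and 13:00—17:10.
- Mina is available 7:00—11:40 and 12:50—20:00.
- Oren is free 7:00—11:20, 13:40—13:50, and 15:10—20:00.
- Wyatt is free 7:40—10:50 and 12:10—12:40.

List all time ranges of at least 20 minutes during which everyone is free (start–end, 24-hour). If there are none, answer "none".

Ravi free within 07:00–20:00: 09:30–12:00, 12:50–19:10.
Ravi ∩ Ines: 09:30–10:30, 13:00–17:10.
Ravi ∩ Ines ∩ Mina: 09:30–10:30, 13:00–17:10.
Ravi ∩ Ines ∩ Mina ∩ Oren: 09:30–10:30, 13:40–13:50, 15:10–17:10.
Ravi ∩ Ines ∩ Mina ∩ Oren ∩ Wyatt: 09:30–10:30.
Windows ≥ 20 min: 09:30–10:30.

09:30–10:30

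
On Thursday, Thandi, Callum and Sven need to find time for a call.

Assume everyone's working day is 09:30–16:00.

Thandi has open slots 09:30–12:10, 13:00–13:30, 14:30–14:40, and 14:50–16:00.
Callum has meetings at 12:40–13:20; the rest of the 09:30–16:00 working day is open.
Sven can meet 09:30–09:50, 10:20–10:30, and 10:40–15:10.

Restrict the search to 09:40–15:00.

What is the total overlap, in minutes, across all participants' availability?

140 minutes

Callum free within 09:30–16:00: 09:30–12:40, 13:20–16:00.
Thandi ∩ Callum: 09:30–12:10, 13:20–13:30, 14:30–14:40, 14:50–16:00.
Thandi ∩ Callum ∩ Sven: 09:30–09:50, 10:20–10:30, 10:40–12:10, 13:20–13:30, 14:30–14:40, 14:50–15:10.
Restricted to 09:40–15:00: 09:40–09:50, 10:20–10:30, 10:40–12:10, 13:20–13:30, 14:30–14:40, 14:50–15:00.
Total common minutes: 10 + 10 + 90 + 10 + 10 + 10 = 140.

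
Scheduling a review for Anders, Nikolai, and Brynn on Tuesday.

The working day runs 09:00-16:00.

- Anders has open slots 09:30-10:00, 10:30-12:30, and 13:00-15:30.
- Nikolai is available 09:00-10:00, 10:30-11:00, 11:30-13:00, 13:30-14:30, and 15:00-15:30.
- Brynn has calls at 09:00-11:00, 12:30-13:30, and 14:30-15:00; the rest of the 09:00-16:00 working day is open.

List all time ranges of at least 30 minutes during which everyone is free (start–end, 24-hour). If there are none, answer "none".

11:30–12:30, 13:30–14:30, 15:00–15:30

Brynn free within 09:00–16:00: 11:00–12:30, 13:30–14:30, 15:00–16:00.
Anders ∩ Nikolai: 09:30–10:00, 10:30–11:00, 11:30–12:30, 13:30–14:30, 15:00–15:30.
Anders ∩ Nikolai ∩ Brynn: 11:30–12:30, 13:30–14:30, 15:00–15:30.
Windows ≥ 30 min: 11:30–12:30, 13:30–14:30, 15:00–15:30.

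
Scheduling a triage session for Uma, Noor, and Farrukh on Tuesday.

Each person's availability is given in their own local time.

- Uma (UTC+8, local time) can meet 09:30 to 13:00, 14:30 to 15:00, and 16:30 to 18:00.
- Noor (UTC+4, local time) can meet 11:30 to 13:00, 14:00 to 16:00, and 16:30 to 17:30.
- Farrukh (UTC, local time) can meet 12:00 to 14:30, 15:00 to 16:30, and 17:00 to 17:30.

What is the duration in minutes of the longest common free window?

Uma → UTC: 01:30–05:00, 06:30–07:00, 08:30–10:00.
Noor → UTC: 07:30–09:00, 10:00–12:00, 12:30–13:30.
Farrukh → UTC: 12:00–14:30, 15:00–16:30, 17:00–17:30.
Uma ∩ Noor: 08:30–09:00.
Uma ∩ Noor ∩ Farrukh: (none).
No common window.

0 minutes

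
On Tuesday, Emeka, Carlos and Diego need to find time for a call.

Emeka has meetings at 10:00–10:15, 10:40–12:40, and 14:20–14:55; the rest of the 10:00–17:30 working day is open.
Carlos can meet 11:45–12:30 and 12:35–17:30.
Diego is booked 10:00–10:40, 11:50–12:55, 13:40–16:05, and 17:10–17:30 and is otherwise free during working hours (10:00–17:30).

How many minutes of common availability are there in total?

Emeka free within 10:00–17:30: 10:15–10:40, 12:40–14:20, 14:55–17:30.
Diego free within 10:00–17:30: 10:40–11:50, 12:55–13:40, 16:05–17:10.
Emeka ∩ Carlos: 12:40–14:20, 14:55–17:30.
Emeka ∩ Carlos ∩ Diego: 12:55–13:40, 16:05–17:10.
Total common minutes: 45 + 65 = 110.

110 minutes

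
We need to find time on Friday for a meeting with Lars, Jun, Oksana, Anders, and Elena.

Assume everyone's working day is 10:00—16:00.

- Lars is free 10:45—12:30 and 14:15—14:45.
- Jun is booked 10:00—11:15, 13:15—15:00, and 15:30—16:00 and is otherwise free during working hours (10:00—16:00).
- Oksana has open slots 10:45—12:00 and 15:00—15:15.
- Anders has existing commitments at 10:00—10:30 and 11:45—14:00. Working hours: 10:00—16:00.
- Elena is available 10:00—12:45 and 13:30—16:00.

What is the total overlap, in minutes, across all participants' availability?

30 minutes

Jun free within 10:00–16:00: 11:15–13:15, 15:00–15:30.
Anders free within 10:00–16:00: 10:30–11:45, 14:00–16:00.
Lars ∩ Jun: 11:15–12:30.
Lars ∩ Jun ∩ Oksana: 11:15–12:00.
Lars ∩ Jun ∩ Oksana ∩ Anders: 11:15–11:45.
Lars ∩ Jun ∩ Oksana ∩ Anders ∩ Elena: 11:15–11:45.
Total common minutes: 30.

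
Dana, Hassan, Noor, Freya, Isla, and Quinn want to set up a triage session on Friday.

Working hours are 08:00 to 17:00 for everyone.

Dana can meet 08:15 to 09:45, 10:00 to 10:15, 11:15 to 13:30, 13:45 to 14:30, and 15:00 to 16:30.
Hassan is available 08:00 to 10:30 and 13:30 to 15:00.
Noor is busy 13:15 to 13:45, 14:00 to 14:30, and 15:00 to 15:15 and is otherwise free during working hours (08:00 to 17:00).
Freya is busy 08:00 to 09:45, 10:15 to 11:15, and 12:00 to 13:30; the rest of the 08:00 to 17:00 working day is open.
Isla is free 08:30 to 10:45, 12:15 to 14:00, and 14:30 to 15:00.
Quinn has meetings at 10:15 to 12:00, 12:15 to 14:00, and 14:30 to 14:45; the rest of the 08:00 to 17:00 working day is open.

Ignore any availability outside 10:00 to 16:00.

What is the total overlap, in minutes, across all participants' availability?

Noor free within 08:00–17:00: 08:00–13:15, 13:45–14:00, 14:30–15:00, 15:15–17:00.
Freya free within 08:00–17:00: 09:45–10:15, 11:15–12:00, 13:30–17:00.
Quinn free within 08:00–17:00: 08:00–10:15, 12:00–12:15, 14:00–14:30, 14:45–17:00.
Dana ∩ Hassan: 08:15–09:45, 10:00–10:15, 13:45–14:30.
Dana ∩ Hassan ∩ Noor: 08:15–09:45, 10:00–10:15, 13:45–14:00.
Dana ∩ Hassan ∩ Noor ∩ Freya: 10:00–10:15, 13:45–14:00.
Dana ∩ Hassan ∩ Noor ∩ Freya ∩ Isla: 10:00–10:15, 13:45–14:00.
Dana ∩ Hassan ∩ Noor ∩ Freya ∩ Isla ∩ Quinn: 10:00–10:15.
Restricted to 10:00–16:00: 10:00–10:15.
Total common minutes: 15.

15 minutes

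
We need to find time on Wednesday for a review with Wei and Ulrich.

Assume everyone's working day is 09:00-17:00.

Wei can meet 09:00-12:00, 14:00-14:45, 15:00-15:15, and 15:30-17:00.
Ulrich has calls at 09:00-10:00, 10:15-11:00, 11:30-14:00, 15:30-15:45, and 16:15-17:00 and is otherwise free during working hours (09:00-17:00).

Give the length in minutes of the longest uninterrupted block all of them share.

45 minutes

Ulrich free within 09:00–17:00: 10:00–10:15, 11:00–11:30, 14:00–15:30, 15:45–16:15.
Wei ∩ Ulrich: 10:00–10:15, 11:00–11:30, 14:00–14:45, 15:00–15:15, 15:45–16:15.
Common window lengths: 15, 30, 45, 15, 30 min; longest is 45.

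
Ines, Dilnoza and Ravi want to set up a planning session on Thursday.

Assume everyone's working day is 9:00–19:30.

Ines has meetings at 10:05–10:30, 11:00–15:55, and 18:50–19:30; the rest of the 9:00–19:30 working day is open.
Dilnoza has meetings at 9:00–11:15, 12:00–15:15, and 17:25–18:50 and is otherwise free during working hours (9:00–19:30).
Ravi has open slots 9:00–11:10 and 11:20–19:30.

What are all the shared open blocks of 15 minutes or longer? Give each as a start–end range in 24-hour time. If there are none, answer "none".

15:55–17:25

Ines free within 09:00–19:30: 09:00–10:05, 10:30–11:00, 15:55–18:50.
Dilnoza free within 09:00–19:30: 11:15–12:00, 15:15–17:25, 18:50–19:30.
Ines ∩ Dilnoza: 15:55–17:25.
Ines ∩ Dilnoza ∩ Ravi: 15:55–17:25.
Windows ≥ 15 min: 15:55–17:25.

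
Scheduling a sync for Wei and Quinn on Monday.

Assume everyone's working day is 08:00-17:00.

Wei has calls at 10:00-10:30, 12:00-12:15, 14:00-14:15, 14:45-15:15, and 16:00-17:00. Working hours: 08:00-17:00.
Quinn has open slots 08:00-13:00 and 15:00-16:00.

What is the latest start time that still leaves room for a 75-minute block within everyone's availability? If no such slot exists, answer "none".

Wei free within 08:00–17:00: 08:00–10:00, 10:30–12:00, 12:15–14:00, 14:15–14:45, 15:15–16:00.
Wei ∩ Quinn: 08:00–10:00, 10:30–12:00, 12:15–13:00, 15:15–16:00.
Windows ≥ 75 min: 08:00–10:00, 10:30–12:00.
Latest start in the last window 10:30–12:00 is 12:00 − 75 min = 10:45.

10:45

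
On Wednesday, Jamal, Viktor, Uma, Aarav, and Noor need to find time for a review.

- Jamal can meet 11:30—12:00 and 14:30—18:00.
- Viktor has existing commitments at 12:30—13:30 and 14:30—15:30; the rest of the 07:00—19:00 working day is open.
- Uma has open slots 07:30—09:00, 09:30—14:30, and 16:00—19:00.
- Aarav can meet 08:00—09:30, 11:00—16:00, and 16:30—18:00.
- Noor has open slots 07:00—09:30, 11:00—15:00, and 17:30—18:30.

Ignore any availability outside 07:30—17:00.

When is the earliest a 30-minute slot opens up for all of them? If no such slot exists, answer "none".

11:30

Viktor free within 07:00–19:00: 07:00–12:30, 13:30–14:30, 15:30–19:00.
Jamal ∩ Viktor: 11:30–12:00, 15:30–18:00.
Jamal ∩ Viktor ∩ Uma: 11:30–12:00, 16:00–18:00.
Jamal ∩ Viktor ∩ Uma ∩ Aarav: 11:30–12:00, 16:30–18:00.
Jamal ∩ Viktor ∩ Uma ∩ Aarav ∩ Noor: 11:30–12:00, 17:30–18:00.
Restricted to 07:30–17:00: 11:30–12:00.
Windows ≥ 30 min: 11:30–12:00.
Earliest such window starts at 11:30.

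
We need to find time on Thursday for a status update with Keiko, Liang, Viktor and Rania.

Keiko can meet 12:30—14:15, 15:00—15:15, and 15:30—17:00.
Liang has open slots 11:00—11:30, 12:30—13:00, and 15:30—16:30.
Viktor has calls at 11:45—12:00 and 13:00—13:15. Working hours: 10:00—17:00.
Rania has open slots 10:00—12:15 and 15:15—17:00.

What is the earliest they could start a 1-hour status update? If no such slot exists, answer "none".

15:30

Viktor free within 10:00–17:00: 10:00–11:45, 12:00–13:00, 13:15–17:00.
Keiko ∩ Liang: 12:30–13:00, 15:30–16:30.
Keiko ∩ Liang ∩ Viktor: 12:30–13:00, 15:30–16:30.
Keiko ∩ Liang ∩ Viktor ∩ Rania: 15:30–16:30.
Windows ≥ 60 min: 15:30–16:30.
Earliest such window starts at 15:30.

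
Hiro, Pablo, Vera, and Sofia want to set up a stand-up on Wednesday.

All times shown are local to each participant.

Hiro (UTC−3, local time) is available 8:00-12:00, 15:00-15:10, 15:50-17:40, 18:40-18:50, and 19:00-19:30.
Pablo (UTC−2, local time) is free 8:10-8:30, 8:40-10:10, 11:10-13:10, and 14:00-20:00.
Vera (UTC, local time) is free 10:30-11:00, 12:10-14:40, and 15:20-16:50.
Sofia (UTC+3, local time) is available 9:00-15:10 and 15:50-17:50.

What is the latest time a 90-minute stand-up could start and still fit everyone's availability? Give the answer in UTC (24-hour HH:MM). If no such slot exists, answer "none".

13:10

Hiro → UTC: 11:00–15:00, 18:00–18:10, 18:50–20:40, 21:40–21:50, 22:00–22:30.
Pablo → UTC: 10:10–10:30, 10:40–12:10, 13:10–15:10, 16:00–22:00.
Vera → UTC: 10:30–11:00, 12:10–14:40, 15:20–16:50.
Sofia → UTC: 06:00–12:10, 12:50–14:50.
Hiro ∩ Pablo: 11:00–12:10, 13:10–15:00, 18:00–18:10, 18:50–20:40, 21:40–21:50.
Hiro ∩ Pablo ∩ Vera: 13:10–14:40.
Hiro ∩ Pablo ∩ Vera ∩ Sofia: 13:10–14:40.
Windows ≥ 90 min: 13:10–14:40.
Latest start in the last window 13:10–14:40 is 14:40 − 90 min = 13:10.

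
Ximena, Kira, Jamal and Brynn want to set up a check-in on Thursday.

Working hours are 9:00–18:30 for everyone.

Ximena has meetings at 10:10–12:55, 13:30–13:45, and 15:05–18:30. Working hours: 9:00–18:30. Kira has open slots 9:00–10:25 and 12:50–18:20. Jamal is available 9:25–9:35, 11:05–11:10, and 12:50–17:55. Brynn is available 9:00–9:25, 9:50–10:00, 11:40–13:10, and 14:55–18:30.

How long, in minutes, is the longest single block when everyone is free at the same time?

15 minutes

Ximena free within 09:00–18:30: 09:00–10:10, 12:55–13:30, 13:45–15:05.
Ximena ∩ Kira: 09:00–10:10, 12:55–13:30, 13:45–15:05.
Ximena ∩ Kira ∩ Jamal: 09:25–09:35, 12:55–13:30, 13:45–15:05.
Ximena ∩ Kira ∩ Jamal ∩ Brynn: 12:55–13:10, 14:55–15:05.
Common window lengths: 15, 10 min; longest is 15.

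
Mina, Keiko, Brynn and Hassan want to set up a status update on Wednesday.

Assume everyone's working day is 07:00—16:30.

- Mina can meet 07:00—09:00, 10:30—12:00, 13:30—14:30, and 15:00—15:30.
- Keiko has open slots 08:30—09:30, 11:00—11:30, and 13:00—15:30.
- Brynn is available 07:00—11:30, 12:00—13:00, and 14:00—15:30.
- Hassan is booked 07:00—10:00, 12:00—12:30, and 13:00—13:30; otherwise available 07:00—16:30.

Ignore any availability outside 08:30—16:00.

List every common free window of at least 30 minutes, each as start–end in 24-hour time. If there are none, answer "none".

Hassan free within 07:00–16:30: 10:00–12:00, 12:30–13:00, 13:30–16:30.
Mina ∩ Keiko: 08:30–09:00, 11:00–11:30, 13:30–14:30, 15:00–15:30.
Mina ∩ Keiko ∩ Brynn: 08:30–09:00, 11:00–11:30, 14:00–14:30, 15:00–15:30.
Mina ∩ Keiko ∩ Brynn ∩ Hassan: 11:00–11:30, 14:00–14:30, 15:00–15:30.
Restricted to 08:30–16:00: 11:00–11:30, 14:00–14:30, 15:00–15:30.
Windows ≥ 30 min: 11:00–11:30, 14:00–14:30, 15:00–15:30.

11:00–11:30, 14:00–14:30, 15:00–15:30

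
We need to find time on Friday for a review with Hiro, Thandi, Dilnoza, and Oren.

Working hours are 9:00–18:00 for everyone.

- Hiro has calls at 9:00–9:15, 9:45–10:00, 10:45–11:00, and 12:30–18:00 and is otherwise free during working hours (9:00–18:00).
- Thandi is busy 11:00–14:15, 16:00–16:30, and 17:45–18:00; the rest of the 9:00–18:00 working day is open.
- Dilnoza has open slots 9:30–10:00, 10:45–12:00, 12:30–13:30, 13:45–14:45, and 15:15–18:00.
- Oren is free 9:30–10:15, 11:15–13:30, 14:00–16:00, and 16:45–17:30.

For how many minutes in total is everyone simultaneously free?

Hiro free within 09:00–18:00: 09:15–09:45, 10:00–10:45, 11:00–12:30.
Thandi free within 09:00–18:00: 09:00–11:00, 14:15–16:00, 16:30–17:45.
Hiro ∩ Thandi: 09:15–09:45, 10:00–10:45.
Hiro ∩ Thandi ∩ Dilnoza: 09:30–09:45.
Hiro ∩ Thandi ∩ Dilnoza ∩ Oren: 09:30–09:45.
Total common minutes: 15.

15 minutes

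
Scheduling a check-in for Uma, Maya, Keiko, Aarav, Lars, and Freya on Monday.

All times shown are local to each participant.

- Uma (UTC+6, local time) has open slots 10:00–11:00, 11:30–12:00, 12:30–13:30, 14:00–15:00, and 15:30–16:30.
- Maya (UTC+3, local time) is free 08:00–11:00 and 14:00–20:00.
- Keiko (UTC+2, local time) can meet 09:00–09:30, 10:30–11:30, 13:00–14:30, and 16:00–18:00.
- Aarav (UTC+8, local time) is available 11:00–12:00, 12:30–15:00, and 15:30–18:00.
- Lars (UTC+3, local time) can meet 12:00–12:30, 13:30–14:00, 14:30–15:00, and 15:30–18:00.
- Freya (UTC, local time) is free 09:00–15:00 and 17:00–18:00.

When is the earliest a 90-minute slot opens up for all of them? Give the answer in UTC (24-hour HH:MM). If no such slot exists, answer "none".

none

Uma → UTC: 04:00–05:00, 05:30–06:00, 06:30–07:30, 08:00–09:00, 09:30–10:30.
Maya → UTC: 05:00–08:00, 11:00–17:00.
Keiko → UTC: 07:00–07:30, 08:30–09:30, 11:00–12:30, 14:00–16:00.
Aarav → UTC: 03:00–04:00, 04:30–07:00, 07:30–10:00.
Lars → UTC: 09:00–09:30, 10:30–11:00, 11:30–12:00, 12:30–15:00.
Freya → UTC: 09:00–15:00, 17:00–18:00.
Uma ∩ Maya: 05:30–06:00, 06:30–07:30.
Uma ∩ Maya ∩ Keiko: 07:00–07:30.
Uma ∩ Maya ∩ Keiko ∩ Aarav: (none).
Uma ∩ Maya ∩ Keiko ∩ Aarav ∩ Lars: (none).
Uma ∩ Maya ∩ Keiko ∩ Aarav ∩ Lars ∩ Freya: (none).
Windows ≥ 90 min: (none).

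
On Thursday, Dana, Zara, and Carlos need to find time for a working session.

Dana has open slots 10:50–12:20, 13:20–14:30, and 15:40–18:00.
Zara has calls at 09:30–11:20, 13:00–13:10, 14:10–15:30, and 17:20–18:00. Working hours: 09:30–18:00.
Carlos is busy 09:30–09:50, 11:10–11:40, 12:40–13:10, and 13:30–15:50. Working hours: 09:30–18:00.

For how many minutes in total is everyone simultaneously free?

140 minutes

Zara free within 09:30–18:00: 11:20–13:00, 13:10–14:10, 15:30–17:20.
Carlos free within 09:30–18:00: 09:50–11:10, 11:40–12:40, 13:10–13:30, 15:50–18:00.
Dana ∩ Zara: 11:20–12:20, 13:20–14:10, 15:40–17:20.
Dana ∩ Zara ∩ Carlos: 11:40–12:20, 13:20–13:30, 15:50–17:20.
Total common minutes: 40 + 10 + 90 = 140.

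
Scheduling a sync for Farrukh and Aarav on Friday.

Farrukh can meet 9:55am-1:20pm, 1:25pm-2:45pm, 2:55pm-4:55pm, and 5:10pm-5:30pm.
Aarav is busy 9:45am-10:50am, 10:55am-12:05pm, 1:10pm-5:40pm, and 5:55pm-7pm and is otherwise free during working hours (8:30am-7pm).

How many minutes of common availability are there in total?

Aarav free within 08:30–19:00: 08:30–09:45, 10:50–10:55, 12:05–13:10, 17:40–17:55.
Farrukh ∩ Aarav: 10:50–10:55, 12:05–13:10.
Total common minutes: 5 + 65 = 70.

70 minutes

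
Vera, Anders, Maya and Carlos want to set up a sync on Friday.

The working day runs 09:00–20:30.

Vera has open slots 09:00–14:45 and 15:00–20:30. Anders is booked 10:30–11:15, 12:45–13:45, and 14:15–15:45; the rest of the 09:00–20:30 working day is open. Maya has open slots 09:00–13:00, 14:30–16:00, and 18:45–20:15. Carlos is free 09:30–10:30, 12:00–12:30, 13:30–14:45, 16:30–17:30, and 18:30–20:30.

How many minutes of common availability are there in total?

180 minutes

Anders free within 09:00–20:30: 09:00–10:30, 11:15–12:45, 13:45–14:15, 15:45–20:30.
Vera ∩ Anders: 09:00–10:30, 11:15–12:45, 13:45–14:15, 15:45–20:30.
Vera ∩ Anders ∩ Maya: 09:00–10:30, 11:15–12:45, 15:45–16:00, 18:45–20:15.
Vera ∩ Anders ∩ Maya ∩ Carlos: 09:30–10:30, 12:00–12:30, 18:45–20:15.
Total common minutes: 60 + 30 + 90 = 180.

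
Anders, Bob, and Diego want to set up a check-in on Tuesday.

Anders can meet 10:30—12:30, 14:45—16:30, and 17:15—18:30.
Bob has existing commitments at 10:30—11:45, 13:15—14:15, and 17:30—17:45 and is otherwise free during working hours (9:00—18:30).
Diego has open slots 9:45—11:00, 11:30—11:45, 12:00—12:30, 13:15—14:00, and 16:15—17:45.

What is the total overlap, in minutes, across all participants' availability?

Bob free within 09:00–18:30: 09:00–10:30, 11:45–13:15, 14:15–17:30, 17:45–18:30.
Anders ∩ Bob: 11:45–12:30, 14:45–16:30, 17:15–17:30, 17:45–18:30.
Anders ∩ Bob ∩ Diego: 12:00–12:30, 16:15–16:30, 17:15–17:30.
Total common minutes: 30 + 15 + 15 = 60.

60 minutes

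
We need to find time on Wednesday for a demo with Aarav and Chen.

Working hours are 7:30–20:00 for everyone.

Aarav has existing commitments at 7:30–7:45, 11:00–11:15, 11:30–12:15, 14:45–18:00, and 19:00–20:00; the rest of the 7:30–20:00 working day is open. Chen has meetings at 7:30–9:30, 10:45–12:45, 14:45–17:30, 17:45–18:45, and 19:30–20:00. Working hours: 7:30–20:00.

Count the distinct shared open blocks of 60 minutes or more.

Aarav free within 07:30–20:00: 07:45–11:00, 11:15–11:30, 12:15–14:45, 18:00–19:00.
Chen free within 07:30–20:00: 09:30–10:45, 12:45–14:45, 17:30–17:45, 18:45–19:30.
Aarav ∩ Chen: 09:30–10:45, 12:45–14:45, 18:45–19:00.
Windows ≥ 60 min: 09:30–10:45, 12:45–14:45.
That's 2 windows.

2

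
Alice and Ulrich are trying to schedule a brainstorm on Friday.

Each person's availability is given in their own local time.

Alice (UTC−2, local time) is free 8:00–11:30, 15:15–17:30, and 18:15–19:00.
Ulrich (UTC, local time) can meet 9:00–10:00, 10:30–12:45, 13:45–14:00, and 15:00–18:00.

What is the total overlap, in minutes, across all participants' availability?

Alice → UTC: 10:00–13:30, 17:15–19:30, 20:15–21:00.
Ulrich → UTC: 09:00–10:00, 10:30–12:45, 13:45–14:00, 15:00–18:00.
Alice ∩ Ulrich: 10:30–12:45, 17:15–18:00.
Total common minutes: 135 + 45 = 180.

180 minutes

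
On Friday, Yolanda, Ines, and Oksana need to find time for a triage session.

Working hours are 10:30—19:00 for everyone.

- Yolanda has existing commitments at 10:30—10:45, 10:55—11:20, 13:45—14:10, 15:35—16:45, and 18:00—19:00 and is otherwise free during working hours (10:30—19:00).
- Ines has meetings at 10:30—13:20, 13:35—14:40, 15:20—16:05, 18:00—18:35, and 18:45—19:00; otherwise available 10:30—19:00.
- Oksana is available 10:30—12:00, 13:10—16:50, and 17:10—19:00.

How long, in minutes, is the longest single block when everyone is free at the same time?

50 minutes

Yolanda free within 10:30–19:00: 10:45–10:55, 11:20–13:45, 14:10–15:35, 16:45–18:00.
Ines free within 10:30–19:00: 13:20–13:35, 14:40–15:20, 16:05–18:00, 18:35–18:45.
Yolanda ∩ Ines: 13:20–13:35, 14:40–15:20, 16:45–18:00.
Yolanda ∩ Ines ∩ Oksana: 13:20–13:35, 14:40–15:20, 16:45–16:50, 17:10–18:00.
Common window lengths: 15, 40, 5, 50 min; longest is 50.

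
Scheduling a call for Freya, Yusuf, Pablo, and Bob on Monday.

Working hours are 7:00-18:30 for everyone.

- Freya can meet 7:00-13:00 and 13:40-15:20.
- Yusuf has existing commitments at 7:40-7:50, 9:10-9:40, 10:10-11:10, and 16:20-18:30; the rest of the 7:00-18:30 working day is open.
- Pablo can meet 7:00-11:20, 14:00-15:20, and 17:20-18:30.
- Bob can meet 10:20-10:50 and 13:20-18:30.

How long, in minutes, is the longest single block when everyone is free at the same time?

80 minutes

Yusuf free within 07:00–18:30: 07:00–07:40, 07:50–09:10, 09:40–10:10, 11:10–16:20.
Freya ∩ Yusuf: 07:00–07:40, 07:50–09:10, 09:40–10:10, 11:10–13:00, 13:40–15:20.
Freya ∩ Yusuf ∩ Pablo: 07:00–07:40, 07:50–09:10, 09:40–10:10, 11:10–11:20, 14:00–15:20.
Freya ∩ Yusuf ∩ Pablo ∩ Bob: 14:00–15:20.
Single common window of 80 minutes.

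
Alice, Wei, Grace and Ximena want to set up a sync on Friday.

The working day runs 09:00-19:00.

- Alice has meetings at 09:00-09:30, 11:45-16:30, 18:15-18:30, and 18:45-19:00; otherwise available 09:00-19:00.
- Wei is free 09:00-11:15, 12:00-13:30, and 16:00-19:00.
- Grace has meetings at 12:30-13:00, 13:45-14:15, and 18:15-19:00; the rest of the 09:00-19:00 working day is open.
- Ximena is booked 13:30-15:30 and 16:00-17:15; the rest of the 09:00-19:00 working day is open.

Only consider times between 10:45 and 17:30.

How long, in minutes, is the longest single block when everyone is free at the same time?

30 minutes

Alice free within 09:00–19:00: 09:30–11:45, 16:30–18:15, 18:30–18:45.
Grace free within 09:00–19:00: 09:00–12:30, 13:00–13:45, 14:15–18:15.
Ximena free within 09:00–19:00: 09:00–13:30, 15:30–16:00, 17:15–19:00.
Alice ∩ Wei: 09:30–11:15, 16:30–18:15, 18:30–18:45.
Alice ∩ Wei ∩ Grace: 09:30–11:15, 16:30–18:15.
Alice ∩ Wei ∩ Grace ∩ Ximena: 09:30–11:15, 17:15–18:15.
Restricted to 10:45–17:30: 10:45–11:15, 17:15–17:30.
Common window lengths: 30, 15 min; longest is 30.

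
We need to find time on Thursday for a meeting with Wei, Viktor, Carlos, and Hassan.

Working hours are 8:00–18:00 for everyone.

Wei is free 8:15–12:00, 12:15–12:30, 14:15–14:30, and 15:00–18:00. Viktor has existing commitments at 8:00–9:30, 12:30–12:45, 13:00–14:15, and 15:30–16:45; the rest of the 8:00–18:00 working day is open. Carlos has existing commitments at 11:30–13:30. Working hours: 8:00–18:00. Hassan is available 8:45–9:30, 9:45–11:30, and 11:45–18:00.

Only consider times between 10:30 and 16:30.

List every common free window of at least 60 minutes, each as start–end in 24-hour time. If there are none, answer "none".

Viktor free within 08:00–18:00: 09:30–12:30, 12:45–13:00, 14:15–15:30, 16:45–18:00.
Carlos free within 08:00–18:00: 08:00–11:30, 13:30–18:00.
Wei ∩ Viktor: 09:30–12:00, 12:15–12:30, 14:15–14:30, 15:00–15:30, 16:45–18:00.
Wei ∩ Viktor ∩ Carlos: 09:30–11:30, 14:15–14:30, 15:00–15:30, 16:45–18:00.
Wei ∩ Viktor ∩ Carlos ∩ Hassan: 09:45–11:30, 14:15–14:30, 15:00–15:30, 16:45–18:00.
Restricted to 10:30–16:30: 10:30–11:30, 14:15–14:30, 15:00–15:30.
Windows ≥ 60 min: 10:30–11:30.

10:30–11:30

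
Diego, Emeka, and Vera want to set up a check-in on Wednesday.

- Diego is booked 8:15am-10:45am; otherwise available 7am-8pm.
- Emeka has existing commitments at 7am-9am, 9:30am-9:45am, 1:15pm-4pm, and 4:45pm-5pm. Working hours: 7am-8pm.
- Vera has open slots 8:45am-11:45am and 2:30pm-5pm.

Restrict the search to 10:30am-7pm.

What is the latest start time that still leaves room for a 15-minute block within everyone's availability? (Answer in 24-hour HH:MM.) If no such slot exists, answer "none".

Diego free within 07:00–20:00: 07:00–08:15, 10:45–20:00.
Emeka free within 07:00–20:00: 09:00–09:30, 09:45–13:15, 16:00–16:45, 17:00–20:00.
Diego ∩ Emeka: 10:45–13:15, 16:00–16:45, 17:00–20:00.
Diego ∩ Emeka ∩ Vera: 10:45–11:45, 16:00–16:45.
Restricted to 10:30–19:00: 10:45–11:45, 16:00–16:45.
Windows ≥ 15 min: 10:45–11:45, 16:00–16:45.
Latest start in the last window 16:00–16:45 is 16:45 − 15 min = 16:30.

16:30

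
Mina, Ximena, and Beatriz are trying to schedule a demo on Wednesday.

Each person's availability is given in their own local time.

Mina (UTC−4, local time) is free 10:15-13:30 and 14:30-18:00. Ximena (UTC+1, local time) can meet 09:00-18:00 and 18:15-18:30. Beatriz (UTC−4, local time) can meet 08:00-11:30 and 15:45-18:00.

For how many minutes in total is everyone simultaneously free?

75 minutes

Mina → UTC: 14:15–17:30, 18:30–22:00.
Ximena → UTC: 08:00–17:00, 17:15–17:30.
Beatriz → UTC: 12:00–15:30, 19:45–22:00.
Mina ∩ Ximena: 14:15–17:00, 17:15–17:30.
Mina ∩ Ximena ∩ Beatriz: 14:15–15:30.
Total common minutes: 75.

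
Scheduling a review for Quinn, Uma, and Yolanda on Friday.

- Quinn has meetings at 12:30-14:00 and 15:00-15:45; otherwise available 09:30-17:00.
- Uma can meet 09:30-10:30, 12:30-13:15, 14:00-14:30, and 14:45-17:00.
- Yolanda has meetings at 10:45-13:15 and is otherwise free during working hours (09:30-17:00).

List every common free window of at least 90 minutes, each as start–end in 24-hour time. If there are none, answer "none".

Quinn free within 09:30–17:00: 09:30–12:30, 14:00–15:00, 15:45–17:00.
Yolanda free within 09:30–17:00: 09:30–10:45, 13:15–17:00.
Quinn ∩ Uma: 09:30–10:30, 14:00–14:30, 14:45–15:00, 15:45–17:00.
Quinn ∩ Uma ∩ Yolanda: 09:30–10:30, 14:00–14:30, 14:45–15:00, 15:45–17:00.
Windows ≥ 90 min: (none).

none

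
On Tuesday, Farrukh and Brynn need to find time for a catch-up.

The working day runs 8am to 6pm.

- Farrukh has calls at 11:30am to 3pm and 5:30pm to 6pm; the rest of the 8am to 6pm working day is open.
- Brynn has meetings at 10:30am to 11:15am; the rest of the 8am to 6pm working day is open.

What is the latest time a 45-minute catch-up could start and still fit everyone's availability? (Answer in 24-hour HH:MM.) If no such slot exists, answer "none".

16:45

Farrukh free within 08:00–18:00: 08:00–11:30, 15:00–17:30.
Brynn free within 08:00–18:00: 08:00–10:30, 11:15–18:00.
Farrukh ∩ Brynn: 08:00–10:30, 11:15–11:30, 15:00–17:30.
Windows ≥ 45 min: 08:00–10:30, 15:00–17:30.
Latest start in the last window 15:00–17:30 is 17:30 − 45 min = 16:45.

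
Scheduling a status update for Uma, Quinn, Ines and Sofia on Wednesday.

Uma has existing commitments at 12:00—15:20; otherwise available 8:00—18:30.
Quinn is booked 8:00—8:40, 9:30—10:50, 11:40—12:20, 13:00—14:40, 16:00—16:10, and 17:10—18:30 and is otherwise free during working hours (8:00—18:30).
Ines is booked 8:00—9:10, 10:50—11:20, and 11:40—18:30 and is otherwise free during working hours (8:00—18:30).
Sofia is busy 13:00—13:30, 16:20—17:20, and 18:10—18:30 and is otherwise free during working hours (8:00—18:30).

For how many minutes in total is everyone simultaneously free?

40 minutes

Uma free within 08:00–18:30: 08:00–12:00, 15:20–18:30.
Quinn free within 08:00–18:30: 08:40–09:30, 10:50–11:40, 12:20–13:00, 14:40–16:00, 16:10–17:10.
Ines free within 08:00–18:30: 09:10–10:50, 11:20–11:40.
Sofia free within 08:00–18:30: 08:00–13:00, 13:30–16:20, 17:20–18:10.
Uma ∩ Quinn: 08:40–09:30, 10:50–11:40, 15:20–16:00, 16:10–17:10.
Uma ∩ Quinn ∩ Ines: 09:10–09:30, 11:20–11:40.
Uma ∩ Quinn ∩ Ines ∩ Sofia: 09:10–09:30, 11:20–11:40.
Total common minutes: 20 + 20 = 40.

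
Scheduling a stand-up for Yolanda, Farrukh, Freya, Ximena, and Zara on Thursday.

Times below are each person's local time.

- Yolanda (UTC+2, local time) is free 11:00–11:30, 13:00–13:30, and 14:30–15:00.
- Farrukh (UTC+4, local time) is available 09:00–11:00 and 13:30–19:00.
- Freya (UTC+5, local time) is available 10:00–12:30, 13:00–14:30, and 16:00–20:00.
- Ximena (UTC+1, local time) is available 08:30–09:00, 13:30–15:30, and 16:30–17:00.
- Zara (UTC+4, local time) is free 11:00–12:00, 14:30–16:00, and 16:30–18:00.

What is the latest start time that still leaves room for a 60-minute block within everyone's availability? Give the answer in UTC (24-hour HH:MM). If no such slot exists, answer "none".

Yolanda → UTC: 09:00–09:30, 11:00–11:30, 12:30–13:00.
Farrukh → UTC: 05:00–07:00, 09:30–15:00.
Freya → UTC: 05:00–07:30, 08:00–09:30, 11:00–15:00.
Ximena → UTC: 07:30–08:00, 12:30–14:30, 15:30–16:00.
Zara → UTC: 07:00–08:00, 10:30–12:00, 12:30–14:00.
Yolanda ∩ Farrukh: 11:00–11:30, 12:30–13:00.
Yolanda ∩ Farrukh ∩ Freya: 11:00–11:30, 12:30–13:00.
Yolanda ∩ Farrukh ∩ Freya ∩ Ximena: 12:30–13:00.
Yolanda ∩ Farrukh ∩ Freya ∩ Ximena ∩ Zara: 12:30–13:00.
Windows ≥ 60 min: (none).

none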